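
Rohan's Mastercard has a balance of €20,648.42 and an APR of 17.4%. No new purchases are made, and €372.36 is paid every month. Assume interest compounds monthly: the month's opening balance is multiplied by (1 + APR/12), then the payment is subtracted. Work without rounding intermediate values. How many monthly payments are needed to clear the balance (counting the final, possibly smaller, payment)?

114 payments

Monthly rate r = 17.4%/12 = 1.45% = 0.0145.
Recurrence: B ← B·(1+r) − €372.36.
Month 1: interest €299.40; balance after payment €20,575.46.
Month 2: interest €298.34; balance after payment €20,501.45.
Closed form: n = −ln(1 − rB₀/P)/ln(1+r) = −ln(0.19593)/ln(1.0145) ≈ 113.225, so the balance reaches zero during payment 114.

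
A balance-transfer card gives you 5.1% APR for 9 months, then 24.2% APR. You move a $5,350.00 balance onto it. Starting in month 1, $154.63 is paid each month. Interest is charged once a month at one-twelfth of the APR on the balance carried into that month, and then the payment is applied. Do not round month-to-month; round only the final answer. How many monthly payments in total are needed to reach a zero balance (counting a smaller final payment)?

48 payments

Promo months 1–9 at r₀ = 5.1%/12 = 0.00425; months 10+ at r₁ = 24.2%/12 = 0.0201667.
After month 9: iterate B ← B·(1+r₀) − $154.63 for 9 months → $4,142.59.
Then at r₁ with $154.63/mo: n₂ = −ln(1 − r₁·B/P)/ln(1+r₁) ≈ 38.92 → 39 more payments.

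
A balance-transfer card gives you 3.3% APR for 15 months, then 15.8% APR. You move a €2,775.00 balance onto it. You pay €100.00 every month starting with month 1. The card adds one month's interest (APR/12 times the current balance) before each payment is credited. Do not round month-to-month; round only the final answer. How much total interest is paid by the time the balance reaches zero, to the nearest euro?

€237

Promo months 1–15 at r₀ = 3.3%/12 = 0.00275; months 16+ at r₁ = 15.8%/12 = 0.0131667.
After month 15: iterate B ← B·(1+r₀) − €100.00 for 15 months → €1,362.48.
Then at r₁ with €100.00/mo: n₂ = −ln(1 − r₁·B/P)/ln(1+r₁) ≈ 15.11 → 16 more payments.
Total paid = 30·€100.00 + €11.53 = €3,011.53; interest = €3,011.53 − €2,775.00 = €236.53.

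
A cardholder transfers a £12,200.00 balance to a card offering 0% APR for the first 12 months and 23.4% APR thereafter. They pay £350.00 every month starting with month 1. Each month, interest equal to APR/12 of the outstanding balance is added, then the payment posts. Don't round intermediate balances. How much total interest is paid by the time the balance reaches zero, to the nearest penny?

Promo months 1–12 at r₀ = 0%/12 = 0; months 13+ at r₁ = 23.4%/12 = 0.0195.
After month 12 (no interest yet): B = £12,200.00 − 12·£350.00 = £8,000.00.
Then at r₁ with £350.00/mo: n₂ = −ln(1 − r₁·B/P)/ln(1+r₁) ≈ 30.55 → 31 more payments.
Total paid = 42·£350.00 + £194.86 = £14,894.86; interest = £14,894.86 − £12,200.00 = £2,694.86.

£2,694.86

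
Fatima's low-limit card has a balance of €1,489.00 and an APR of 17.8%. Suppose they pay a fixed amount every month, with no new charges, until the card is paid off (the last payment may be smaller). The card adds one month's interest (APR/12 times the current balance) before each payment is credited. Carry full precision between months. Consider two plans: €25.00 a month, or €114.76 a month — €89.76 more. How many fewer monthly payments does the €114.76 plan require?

Monthly rate r = 17.8%/12 = 1.48333% = 0.0148333.
At €25.00/mo: n = ⌈−ln(1 − rB₀/P)/ln(1+r)⌉ = 146 payments (last €24.79); total interest = total paid − €1,489.00 = €2,160.79.
At €114.76/mo: 15 payments (last €59.62); total interest €177.26.
Payments saved = 146 − 15 = 131.

131 fewer payments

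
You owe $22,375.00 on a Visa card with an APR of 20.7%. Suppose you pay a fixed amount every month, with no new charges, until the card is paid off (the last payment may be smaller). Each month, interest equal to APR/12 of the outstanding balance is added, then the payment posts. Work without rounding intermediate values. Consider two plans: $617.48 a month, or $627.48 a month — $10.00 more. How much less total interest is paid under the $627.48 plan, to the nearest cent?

Monthly rate r = 20.7%/12 = 1.725% = 0.01725.
At $617.48/mo: n = ⌈−ln(1 − rB₀/P)/ln(1+r)⌉ = 58 payments (last $223.34); total interest = total paid − $22,375.00 = $13,044.70.
At $627.48/mo: 56 payments (last $519.39); total interest $12,655.79.
Interest saved = $13,044.70 − $12,655.79 = $388.91.

$388.91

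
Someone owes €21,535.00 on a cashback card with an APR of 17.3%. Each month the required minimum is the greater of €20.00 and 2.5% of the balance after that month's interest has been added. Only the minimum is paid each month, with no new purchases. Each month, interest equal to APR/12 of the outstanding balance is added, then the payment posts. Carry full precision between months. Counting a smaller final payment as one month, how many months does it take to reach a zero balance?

360 months

Monthly rate r = 17.3%/12 = 1.44167% = 0.0144167.
While 2.5% of the post-interest balance exceeds €20.00, each month B ← (B·(1+r))·(1 − 0.025), i.e. B shrinks by the factor (1+r)·0.975 = 0.98906.
This holds for months 1–301. Entering month 302 the balance is €784.63; 2.5% of the post-interest balance is now below €20.00, so the flat €20.00 minimum applies from here.
From month 302 a fixed €20.00 at rate r clears €784.63 in 59 more payments. Total: 301 + 59 = 360 months.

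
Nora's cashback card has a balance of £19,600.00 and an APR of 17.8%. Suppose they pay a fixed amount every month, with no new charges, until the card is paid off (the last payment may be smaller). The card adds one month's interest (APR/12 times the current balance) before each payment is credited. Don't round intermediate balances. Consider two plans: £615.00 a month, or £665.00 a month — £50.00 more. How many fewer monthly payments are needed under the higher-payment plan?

Monthly rate r = 17.8%/12 = 1.48333% = 0.0148333.
At £615.00/mo: n = ⌈−ln(1 − rB₀/P)/ln(1+r)⌉ = 44 payments (last £289.62); total interest = total paid − £19,600.00 = £7,134.62.
At £665.00/mo: 40 payments (last £25.79); total interest £6,360.79.
Payments saved = 44 − 40 = 4.

4 fewer payments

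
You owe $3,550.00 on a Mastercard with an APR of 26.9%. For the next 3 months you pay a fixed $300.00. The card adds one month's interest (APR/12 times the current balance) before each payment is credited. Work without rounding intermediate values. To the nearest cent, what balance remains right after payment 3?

$2,873.80

Monthly rate r = 26.9%/12 = 2.24167% = 0.0224167.
Each month: B ← B·(1+r) − $300.00.
Month 1: interest $79.58; balance after payment $3,329.58.
Month 2: interest $74.64; balance after payment $3,104.22.
Month 3: interest $69.59; balance after payment $2,873.80.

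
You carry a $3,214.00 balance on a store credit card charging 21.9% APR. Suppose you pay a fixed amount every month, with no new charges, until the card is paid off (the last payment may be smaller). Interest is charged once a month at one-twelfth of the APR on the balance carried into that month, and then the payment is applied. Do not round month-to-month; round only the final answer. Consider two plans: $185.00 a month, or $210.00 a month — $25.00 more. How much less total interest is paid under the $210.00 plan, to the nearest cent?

$97.44

Monthly rate r = 21.9%/12 = 1.825% = 0.01825.
At $185.00/mo: n = ⌈−ln(1 − rB₀/P)/ln(1+r)⌉ = 22 payments (last $15.97); total interest = total paid − $3,214.00 = $686.97.
At $210.00/mo: 19 payments (last $23.53); total interest $589.53.
Interest saved = $686.97 − $589.53 = $97.44.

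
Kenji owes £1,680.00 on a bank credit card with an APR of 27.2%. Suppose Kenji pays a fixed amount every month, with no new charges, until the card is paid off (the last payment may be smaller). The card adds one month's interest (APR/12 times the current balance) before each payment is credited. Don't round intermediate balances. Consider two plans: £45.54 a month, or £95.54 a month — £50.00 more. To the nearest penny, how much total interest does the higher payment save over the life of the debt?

Monthly rate r = 27.2%/12 = 2.26667% = 0.0226667.
At £45.54/mo: n = ⌈−ln(1 − rB₀/P)/ln(1+r)⌉ = 81 payments (last £32.51); total interest = total paid − £1,680.00 = £1,995.71.
At £95.54/mo: 23 payments (last £65.69); total interest £487.57.
Interest saved = £1,995.71 − £487.57 = £1,508.14.

£1,508.14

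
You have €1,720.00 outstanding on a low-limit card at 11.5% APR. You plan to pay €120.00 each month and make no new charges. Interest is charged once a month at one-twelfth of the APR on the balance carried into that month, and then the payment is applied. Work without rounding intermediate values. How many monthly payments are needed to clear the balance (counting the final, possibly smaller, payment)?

16 months

Monthly rate r = 11.5%/12 = 0.958333% = 0.00958333.
Recurrence: B ← B·(1+r) − €120.00.
Month 1: interest €16.48; balance after payment €1,616.48.
Month 2: interest €15.49; balance after payment €1,511.97.
Closed form: n = −ln(1 − rB₀/P)/ln(1+r) = −ln(0.86264)/ln(1.00958) ≈ 15.492, so the balance reaches zero during payment 16.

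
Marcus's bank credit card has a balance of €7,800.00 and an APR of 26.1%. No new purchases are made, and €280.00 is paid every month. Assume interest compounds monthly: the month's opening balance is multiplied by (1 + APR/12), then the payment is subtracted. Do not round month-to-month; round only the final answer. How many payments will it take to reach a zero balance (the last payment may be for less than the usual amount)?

44 months

Monthly rate r = 26.1%/12 = 2.175% = 0.02175.
Recurrence: B ← B·(1+r) − €280.00.
Month 1: interest €169.65; balance after payment €7,689.65.
Month 2: interest €167.25; balance after payment €7,576.90.
Closed form: n = −ln(1 − rB₀/P)/ln(1+r) = −ln(0.39411)/ln(1.02175) ≈ 43.275, so the balance reaches zero during payment 44.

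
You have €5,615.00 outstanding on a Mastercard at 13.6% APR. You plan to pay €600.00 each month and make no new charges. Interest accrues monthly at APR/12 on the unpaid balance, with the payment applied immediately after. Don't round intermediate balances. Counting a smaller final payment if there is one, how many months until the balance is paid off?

10 months

Monthly rate r = 13.6%/12 = 1.13333% = 0.0113333.
Recurrence: B ← B·(1+r) − €600.00.
Month 1: interest €63.64; balance after payment €5,078.64.
Month 2: interest €57.56; balance after payment €4,536.19.
Closed form: n = −ln(1 − rB₀/P)/ln(1+r) = −ln(0.89394)/ln(1.01133) ≈ 9.949, so the balance reaches zero during payment 10.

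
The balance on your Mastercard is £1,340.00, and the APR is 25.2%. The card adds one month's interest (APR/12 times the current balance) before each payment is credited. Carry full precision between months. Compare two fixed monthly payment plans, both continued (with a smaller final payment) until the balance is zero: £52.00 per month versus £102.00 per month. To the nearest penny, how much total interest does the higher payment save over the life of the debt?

£364.81

Monthly rate r = 25.2%/12 = 2.1% = 0.021.
At £52.00/mo: n = ⌈−ln(1 − rB₀/P)/ln(1+r)⌉ = 38 payments (last £25.37); total interest = total paid − £1,340.00 = £609.37.
At £102.00/mo: 16 payments (last £54.56); total interest £244.56.
Interest saved = £609.37 − £244.56 = £364.81.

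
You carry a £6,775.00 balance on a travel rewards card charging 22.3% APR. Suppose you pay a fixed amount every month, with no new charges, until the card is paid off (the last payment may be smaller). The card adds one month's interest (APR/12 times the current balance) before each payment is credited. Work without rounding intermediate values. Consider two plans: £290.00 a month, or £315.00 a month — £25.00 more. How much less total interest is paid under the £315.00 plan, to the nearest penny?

Monthly rate r = 22.3%/12 = 1.85833% = 0.0185833.
At £290.00/mo: n = ⌈−ln(1 − rB₀/P)/ln(1+r)⌉ = 31 payments (last £268.48); total interest = total paid − £6,775.00 = £2,193.48.
At £315.00/mo: 28 payments (last £225.78); total interest £1,955.78.
Interest saved = £2,193.48 − £1,955.78 = £237.70.

£237.70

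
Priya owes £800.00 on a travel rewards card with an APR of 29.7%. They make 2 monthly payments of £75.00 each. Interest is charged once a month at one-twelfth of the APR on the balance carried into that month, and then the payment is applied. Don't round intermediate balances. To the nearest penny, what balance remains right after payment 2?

Monthly rate r = 29.7%/12 = 2.475% = 0.02475.
Each month: B ← B·(1+r) − £75.00.
Month 1: interest £19.80; balance after payment £744.80.
Month 2: interest £18.43; balance after payment £688.23.

£688.23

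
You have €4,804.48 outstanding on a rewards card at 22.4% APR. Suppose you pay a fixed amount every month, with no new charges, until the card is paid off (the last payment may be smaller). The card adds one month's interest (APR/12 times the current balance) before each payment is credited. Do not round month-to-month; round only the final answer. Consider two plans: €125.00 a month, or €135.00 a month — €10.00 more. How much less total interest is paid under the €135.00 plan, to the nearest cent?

€574.94

Monthly rate r = 22.4%/12 = 1.86667% = 0.0186667.
At €125.00/mo: n = ⌈−ln(1 − rB₀/P)/ln(1+r)⌉ = 69 payments (last €43.08); total interest = total paid − €4,804.48 = €3,738.60.
At €135.00/mo: 60 payments (last €3.14); total interest €3,163.66.
Interest saved = €3,738.60 − €3,163.66 = €574.94.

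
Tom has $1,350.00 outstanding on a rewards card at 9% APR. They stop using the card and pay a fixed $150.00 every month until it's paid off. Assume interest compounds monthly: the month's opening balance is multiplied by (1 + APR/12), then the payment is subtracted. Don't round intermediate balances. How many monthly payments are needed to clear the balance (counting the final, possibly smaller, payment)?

Monthly rate r = 9%/12 = 0.75% = 0.0075.
Recurrence: B ← B·(1+r) − $150.00.
Month 1: interest $10.12; balance after payment $1,210.12.
Month 2: interest $9.08; balance after payment $1,069.20.
Closed form: n = −ln(1 − rB₀/P)/ln(1+r) = −ln(0.9325)/ln(1.0075) ≈ 9.353, so the balance reaches zero during payment 10.

10 months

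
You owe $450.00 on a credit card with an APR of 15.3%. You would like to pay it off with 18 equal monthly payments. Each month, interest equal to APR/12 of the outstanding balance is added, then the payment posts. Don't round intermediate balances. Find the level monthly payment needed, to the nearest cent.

Monthly rate r = 15.3%/12 = 1.275% = 0.01275.
Level-payment amortization: P = B₀·r / (1 − (1+r)^(−n)) = 450.00·0.01275 / (1 − 1.01275^(−18)).
Denominator 1 − (1+r)^(−18) = 0.203914953.
P = 5.7375 / 0.203914953 ≈ 28.14.

$28.14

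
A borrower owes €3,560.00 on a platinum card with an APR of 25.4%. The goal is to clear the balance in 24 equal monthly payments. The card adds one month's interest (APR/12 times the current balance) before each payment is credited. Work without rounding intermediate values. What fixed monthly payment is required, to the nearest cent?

€190.72

Monthly rate r = 25.4%/12 = 2.11667% = 0.0211667.
Level-payment amortization: P = B₀·r / (1 − (1+r)^(−n)) = 3560.00·0.0211667 / (1 − 1.02117^(−24)).
Denominator 1 − (1+r)^(−24) = 0.395103765.
P = 75.3533 / 0.395103765 ≈ 190.72.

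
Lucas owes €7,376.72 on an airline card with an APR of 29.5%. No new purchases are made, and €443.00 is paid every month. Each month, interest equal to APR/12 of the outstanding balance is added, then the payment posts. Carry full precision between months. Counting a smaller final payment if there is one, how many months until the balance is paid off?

Monthly rate r = 29.5%/12 = 2.45833% = 0.0245833.
Recurrence: B ← B·(1+r) − €443.00.
Month 1: interest €181.34; balance after payment €7,115.06.
Month 2: interest €174.91; balance after payment €6,846.98.
Closed form: n = −ln(1 − rB₀/P)/ln(1+r) = −ln(0.59064)/ln(1.02458) ≈ 21.681, so the balance reaches zero during payment 22.

22 payments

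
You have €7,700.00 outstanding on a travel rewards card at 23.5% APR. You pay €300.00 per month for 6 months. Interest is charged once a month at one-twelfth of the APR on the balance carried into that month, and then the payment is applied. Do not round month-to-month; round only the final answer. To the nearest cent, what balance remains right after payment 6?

€6,759.76

Monthly rate r = 23.5%/12 = 1.95833% = 0.0195833.
Each month: B ← B·(1+r) − €300.00.
Month 1: interest €150.79; balance after payment €7,550.79.
Month 2: interest €147.87; balance after payment €7,398.66.
Month 3: interest €144.89; balance after payment €7,243.55.
Month 4: interest €141.85; balance after payment €7,085.40.
Month 5: interest €138.76; balance after payment €6,924.16.
Month 6: interest €135.60; balance after payment €6,759.76.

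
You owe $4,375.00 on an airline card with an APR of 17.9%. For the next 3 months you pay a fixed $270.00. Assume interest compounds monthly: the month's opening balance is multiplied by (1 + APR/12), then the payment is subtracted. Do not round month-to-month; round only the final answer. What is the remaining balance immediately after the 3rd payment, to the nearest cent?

Monthly rate r = 17.9%/12 = 1.49167% = 0.0149167.
Each month: B ← B·(1+r) − $270.00.
Month 1: interest $65.26; balance after payment $4,170.26.
Month 2: interest $62.21; balance after payment $3,962.47.
Month 3: interest $59.11; balance after payment $3,751.57.

$3,751.57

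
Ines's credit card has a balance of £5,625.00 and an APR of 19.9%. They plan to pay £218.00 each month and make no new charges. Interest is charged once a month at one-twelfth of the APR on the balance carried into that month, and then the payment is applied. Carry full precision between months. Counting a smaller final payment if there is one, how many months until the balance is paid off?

34 months

Monthly rate r = 19.9%/12 = 1.65833% = 0.0165833.
Recurrence: B ← B·(1+r) − £218.00.
Month 1: interest £93.28; balance after payment £5,500.28.
Month 2: interest £91.21; balance after payment £5,373.49.
Closed form: n = −ln(1 − rB₀/P)/ln(1+r) = −ln(0.5721)/ln(1.01658) ≈ 33.953, so the balance reaches zero during payment 34.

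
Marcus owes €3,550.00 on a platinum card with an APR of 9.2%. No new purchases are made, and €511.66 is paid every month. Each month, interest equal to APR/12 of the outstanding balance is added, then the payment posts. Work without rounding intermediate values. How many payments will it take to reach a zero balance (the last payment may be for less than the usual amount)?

8 payments

Monthly rate r = 9.2%/12 = 0.766667% = 0.00766667.
Recurrence: B ← B·(1+r) − €511.66.
Month 1: interest €27.22; balance after payment €3,065.56.
Month 2: interest €23.50; balance after payment €2,577.40.
Closed form: n = −ln(1 − rB₀/P)/ln(1+r) = −ln(0.94681)/ln(1.00767) ≈ 7.157, so the balance reaches zero during payment 8.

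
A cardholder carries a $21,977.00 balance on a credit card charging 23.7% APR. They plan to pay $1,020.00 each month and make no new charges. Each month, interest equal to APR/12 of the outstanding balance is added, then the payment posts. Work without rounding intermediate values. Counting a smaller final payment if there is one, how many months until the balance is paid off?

Monthly rate r = 23.7%/12 = 1.975% = 0.01975.
Recurrence: B ← B·(1+r) − $1,020.00.
Month 1: interest $434.05; balance after payment $21,391.05.
Month 2: interest $422.47; balance after payment $20,793.52.
Closed form: n = −ln(1 − rB₀/P)/ln(1+r) = −ln(0.57446)/ln(1.01975) ≈ 28.343, so the balance reaches zero during payment 29.

29 months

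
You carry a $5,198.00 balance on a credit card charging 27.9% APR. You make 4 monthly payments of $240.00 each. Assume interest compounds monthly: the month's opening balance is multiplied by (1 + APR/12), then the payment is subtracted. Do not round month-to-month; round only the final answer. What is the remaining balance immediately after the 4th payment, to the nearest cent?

$4,704.53

Monthly rate r = 27.9%/12 = 2.325% = 0.02325.
Each month: B ← B·(1+r) − $240.00.
Month 1: interest $120.85; balance after payment $5,078.85.
Month 2: interest $118.08; balance after payment $4,956.94.
Month 3: interest $115.25; balance after payment $4,832.19.
Month 4: interest $112.35; balance after payment $4,704.53.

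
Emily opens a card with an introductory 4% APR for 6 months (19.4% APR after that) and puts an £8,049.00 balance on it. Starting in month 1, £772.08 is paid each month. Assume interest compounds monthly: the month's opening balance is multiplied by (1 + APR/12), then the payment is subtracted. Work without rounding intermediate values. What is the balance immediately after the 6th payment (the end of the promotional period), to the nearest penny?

Promo months 1–6 at r₀ = 4%/12 = 0.00333333; months 7+ at r₁ = 19.4%/12 = 0.0161667.
After month 6: iterate B ← B·(1+r₀) − £772.08 for 6 months → £3,540.07.

£3,540.07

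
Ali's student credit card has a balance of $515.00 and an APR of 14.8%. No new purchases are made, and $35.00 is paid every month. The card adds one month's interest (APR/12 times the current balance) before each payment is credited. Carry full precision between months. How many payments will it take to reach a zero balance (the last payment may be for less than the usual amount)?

Monthly rate r = 14.8%/12 = 1.23333% = 0.0123333.
Recurrence: B ← B·(1+r) − $35.00.
Month 1: interest $6.35; balance after payment $486.35.
Month 2: interest $6.00; balance after payment $457.35.
Closed form: n = −ln(1 − rB₀/P)/ln(1+r) = −ln(0.81852)/ln(1.01233) ≈ 16.337, so the balance reaches zero during payment 17.

17 months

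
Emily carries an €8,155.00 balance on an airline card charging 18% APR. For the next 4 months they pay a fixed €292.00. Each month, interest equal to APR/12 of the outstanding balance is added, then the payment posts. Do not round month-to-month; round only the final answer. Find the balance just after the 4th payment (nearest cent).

Monthly rate r = 18%/12 = 1.5% = 0.015.
Each month: B ← B·(1+r) − €292.00.
Month 1: interest €122.32; balance after payment €7,985.33.
Month 2: interest €119.78; balance after payment €7,813.10.
Month 3: interest €117.20; balance after payment €7,638.30.
Month 4: interest €114.57; balance after payment €7,460.88.

€7,460.88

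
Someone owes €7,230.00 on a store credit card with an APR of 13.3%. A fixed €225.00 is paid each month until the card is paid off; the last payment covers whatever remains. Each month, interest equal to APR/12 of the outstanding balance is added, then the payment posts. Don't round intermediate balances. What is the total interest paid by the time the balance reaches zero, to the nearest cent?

€1,757.54

Monthly rate r = 13.3%/12 = 1.10833% = 0.0110833.
Payoff takes n = ⌈−ln(1 − rB₀/P)/ln(1+r)⌉ = ⌈39.944⌉ = 40 payments; the last is €212.54.
Total paid = 39·€225.00 + €212.54 = €8,987.54.
Total interest = total paid − principal = €8,987.54 − €7,230.00 = €1,757.54.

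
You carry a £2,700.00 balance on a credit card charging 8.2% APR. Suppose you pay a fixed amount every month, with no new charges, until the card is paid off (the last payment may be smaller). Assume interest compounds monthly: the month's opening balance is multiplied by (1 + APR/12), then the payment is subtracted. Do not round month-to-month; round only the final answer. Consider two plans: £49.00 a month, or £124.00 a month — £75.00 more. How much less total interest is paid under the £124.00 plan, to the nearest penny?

Monthly rate r = 8.2%/12 = 0.683333% = 0.00683333.
At £49.00/mo: n = ⌈−ln(1 − rB₀/P)/ln(1+r)⌉ = 70 payments (last £18.45); total interest = total paid − £2,700.00 = £699.45.
At £124.00/mo: 24 payments (last £81.39); total interest £233.39.
Interest saved = £699.45 − £233.39 = £466.06.

£466.06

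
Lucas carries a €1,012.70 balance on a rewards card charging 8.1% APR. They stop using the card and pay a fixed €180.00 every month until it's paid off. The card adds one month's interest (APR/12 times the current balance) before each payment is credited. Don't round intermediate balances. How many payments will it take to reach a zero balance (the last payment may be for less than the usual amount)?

6 payments

Monthly rate r = 8.1%/12 = 0.675% = 0.00675.
Recurrence: B ← B·(1+r) − €180.00.
Month 1: interest €6.84; balance after payment €839.54.
Month 2: interest €5.67; balance after payment €665.20.
Month 3: interest €4.49; balance after payment €489.69.
Month 4: interest €3.31; balance after payment €313.00.
Month 5: interest €2.11; balance after payment €135.11.
Month 6: interest €0.91; balance after payment €0.00.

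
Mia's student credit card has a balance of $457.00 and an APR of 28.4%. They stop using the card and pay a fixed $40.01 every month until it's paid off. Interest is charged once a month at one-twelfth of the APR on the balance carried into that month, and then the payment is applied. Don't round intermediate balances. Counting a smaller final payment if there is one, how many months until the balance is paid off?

14 months

Monthly rate r = 28.4%/12 = 2.36667% = 0.0236667.
Recurrence: B ← B·(1+r) − $40.01.
Month 1: interest $10.82; balance after payment $427.81.
Month 2: interest $10.12; balance after payment $397.92.
Closed form: n = −ln(1 − rB₀/P)/ln(1+r) = −ln(0.72968)/ln(1.02367) ≈ 13.473, so the balance reaches zero during payment 14.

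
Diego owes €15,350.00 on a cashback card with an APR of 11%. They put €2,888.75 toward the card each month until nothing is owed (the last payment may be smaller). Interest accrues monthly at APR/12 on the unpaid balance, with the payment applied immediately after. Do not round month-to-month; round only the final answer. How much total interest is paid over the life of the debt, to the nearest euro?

Monthly rate r = 11%/12 = 0.916667% = 0.00916667.
Payoff takes n = ⌈−ln(1 − rB₀/P)/ln(1+r)⌉ = ⌈5.472⌉ = 6 payments; the last is €1,367.99.
Total paid = 5·€2,888.75 + €1,367.99 = €15,811.74.
Total interest = total paid − principal = €15,811.74 − €15,350.00 = €461.74.

€462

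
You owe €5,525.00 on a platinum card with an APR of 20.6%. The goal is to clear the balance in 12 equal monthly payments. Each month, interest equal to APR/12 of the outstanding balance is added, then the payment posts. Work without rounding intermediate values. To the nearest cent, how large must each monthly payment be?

Monthly rate r = 20.6%/12 = 1.71667% = 0.0171667.
Level-payment amortization: P = B₀·r / (1 − (1+r)^(−n)) = 5525.00·0.0171667 / (1 − 1.01717^(−12)).
Denominator 1 − (1+r)^(−12) = 0.184742946.
P = 94.8458 / 0.184742946 ≈ 513.39.

€513.39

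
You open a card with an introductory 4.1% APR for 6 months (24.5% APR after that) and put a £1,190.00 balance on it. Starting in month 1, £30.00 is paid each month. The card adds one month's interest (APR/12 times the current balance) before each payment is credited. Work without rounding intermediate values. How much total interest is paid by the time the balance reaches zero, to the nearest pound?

Promo months 1–6 at r₀ = 4.1%/12 = 0.00341667; months 7+ at r₁ = 24.5%/12 = 0.0204167.
After month 6: iterate B ← B·(1+r₀) − £30.00 for 6 months → £1,033.06.
Then at r₁ with £30.00/mo: n₂ = −ln(1 − r₁·B/P)/ln(1+r₁) ≈ 60.08 → 61 more payments.
Total paid = 66·£30.00 + £2.31 = £1,982.31; interest = £1,982.31 − £1,190.00 = £792.31.

£792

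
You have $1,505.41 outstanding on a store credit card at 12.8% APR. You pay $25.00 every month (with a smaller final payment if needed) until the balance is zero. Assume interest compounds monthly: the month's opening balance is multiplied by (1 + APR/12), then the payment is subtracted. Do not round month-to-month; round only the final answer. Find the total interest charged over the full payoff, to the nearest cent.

$917.00

Monthly rate r = 12.8%/12 = 1.06667% = 0.0106667.
Payoff takes n = ⌈−ln(1 − rB₀/P)/ln(1+r)⌉ = ⌈96.896⌉ = 97 payments; the last is $22.41.
Total paid = 96·$25.00 + $22.41 = $2,422.41.
Total interest = total paid − principal = $2,422.41 − $1,505.41 = $917.00.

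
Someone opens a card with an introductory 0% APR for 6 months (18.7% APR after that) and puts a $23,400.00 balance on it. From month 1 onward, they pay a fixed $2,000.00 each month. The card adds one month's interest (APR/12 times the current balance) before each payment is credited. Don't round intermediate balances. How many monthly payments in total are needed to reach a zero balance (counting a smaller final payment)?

Promo months 1–6 at r₀ = 0%/12 = 0; months 7+ at r₁ = 18.7%/12 = 0.0155833.
After month 6 (no interest yet): B = $23,400.00 − 6·$2,000.00 = $11,400.00.
Then at r₁ with $2,000.00/mo: n₂ = −ln(1 − r₁·B/P)/ln(1+r₁) ≈ 6.02 → 7 more payments.

13 payments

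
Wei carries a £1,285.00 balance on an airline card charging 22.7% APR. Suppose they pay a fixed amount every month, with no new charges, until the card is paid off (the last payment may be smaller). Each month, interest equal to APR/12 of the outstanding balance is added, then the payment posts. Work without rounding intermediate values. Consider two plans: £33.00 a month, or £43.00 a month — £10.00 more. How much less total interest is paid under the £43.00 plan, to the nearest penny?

Monthly rate r = 22.7%/12 = 1.89167% = 0.0189167.
At £33.00/mo: n = ⌈−ln(1 − rB₀/P)/ln(1+r)⌉ = 72 payments (last £6.31); total interest = total paid − £1,285.00 = £1,064.31.
At £43.00/mo: 45 payments (last £19.70); total interest £626.70.
Interest saved = £1,064.31 − £626.70 = £437.61.

£437.61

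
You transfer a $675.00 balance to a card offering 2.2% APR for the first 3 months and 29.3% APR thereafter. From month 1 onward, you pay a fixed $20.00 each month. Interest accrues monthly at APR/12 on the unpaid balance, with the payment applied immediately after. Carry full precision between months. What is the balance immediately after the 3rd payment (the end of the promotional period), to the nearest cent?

Promo months 1–3 at r₀ = 2.2%/12 = 0.00183333; months 4+ at r₁ = 29.3%/12 = 0.0244167.
After month 3: iterate B ← B·(1+r₀) − $20.00 for 3 months → $618.61.

$618.61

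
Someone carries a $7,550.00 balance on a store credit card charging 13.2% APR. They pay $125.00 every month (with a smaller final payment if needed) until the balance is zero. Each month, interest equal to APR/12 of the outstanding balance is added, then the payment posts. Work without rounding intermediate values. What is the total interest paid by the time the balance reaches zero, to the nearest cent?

Monthly rate r = 13.2%/12 = 1.1% = 0.011.
Payoff takes n = ⌈−ln(1 − rB₀/P)/ln(1+r)⌉ = ⌈99.803⌉ = 100 payments; the last is $100.44.
Total paid = 99·$125.00 + $100.44 = $12,475.44.
Total interest = total paid − principal = $12,475.44 − $7,550.00 = $4,925.44.

$4,925.44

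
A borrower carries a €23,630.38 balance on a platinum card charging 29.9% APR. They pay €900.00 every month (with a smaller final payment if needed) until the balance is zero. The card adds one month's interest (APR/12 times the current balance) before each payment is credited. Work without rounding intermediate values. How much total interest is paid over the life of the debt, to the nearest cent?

Monthly rate r = 29.9%/12 = 2.49167% = 0.0249167.
Payoff takes n = ⌈−ln(1 − rB₀/P)/ln(1+r)⌉ = ⌈43.148⌉ = 44 payments; the last is €134.57.
Total paid = 43·€900.00 + €134.57 = €38,834.57.
Total interest = total paid − principal = €38,834.57 − €23,630.38 = €15,204.19.

€15,204.19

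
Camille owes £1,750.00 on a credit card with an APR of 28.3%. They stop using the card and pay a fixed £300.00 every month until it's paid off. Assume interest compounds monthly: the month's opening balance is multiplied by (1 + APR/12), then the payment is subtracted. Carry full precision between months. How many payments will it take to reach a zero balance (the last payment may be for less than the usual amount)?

7 payments

Monthly rate r = 28.3%/12 = 2.35833% = 0.0235833.
Recurrence: B ← B·(1+r) − £300.00.
Month 1: interest £41.27; balance after payment £1,491.27.
Month 2: interest £35.17; balance after payment £1,226.44.
Closed form: n = −ln(1 − rB₀/P)/ln(1+r) = −ln(0.86243)/ln(1.02358) ≈ 6.349, so the balance reaches zero during payment 7.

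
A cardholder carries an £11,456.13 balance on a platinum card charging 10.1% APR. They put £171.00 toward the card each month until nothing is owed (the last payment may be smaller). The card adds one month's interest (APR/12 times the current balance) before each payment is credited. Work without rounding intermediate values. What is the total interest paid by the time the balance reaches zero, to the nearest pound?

Monthly rate r = 10.1%/12 = 0.841667% = 0.00841667.
Payoff takes n = ⌈−ln(1 − rB₀/P)/ln(1+r)⌉ = ⌈99.007⌉ = 100 payments; the last is £1.25.
Total paid = 99·£171.00 + £1.25 = £16,930.25.
Total interest = total paid − principal = £16,930.25 − £11,456.13 = £5,474.12.

£5,474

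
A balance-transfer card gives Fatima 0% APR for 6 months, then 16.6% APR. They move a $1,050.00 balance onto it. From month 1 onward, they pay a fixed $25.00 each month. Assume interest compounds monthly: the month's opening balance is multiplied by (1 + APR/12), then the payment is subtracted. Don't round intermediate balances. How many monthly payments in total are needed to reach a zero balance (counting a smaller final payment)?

Promo months 1–6 at r₀ = 0%/12 = 0; months 7+ at r₁ = 16.6%/12 = 0.0138333.
After month 6 (no interest yet): B = $1,050.00 − 6·$25.00 = $900.00.
Then at r₁ with $25.00/mo: n₂ = −ln(1 − r₁·B/P)/ln(1+r₁) ≈ 50.16 → 51 more payments.

57 months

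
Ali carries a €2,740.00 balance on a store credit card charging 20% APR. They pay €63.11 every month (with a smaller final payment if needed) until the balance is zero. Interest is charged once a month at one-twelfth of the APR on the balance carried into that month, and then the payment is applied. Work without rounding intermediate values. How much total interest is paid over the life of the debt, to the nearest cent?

€2,169.82

Monthly rate r = 20%/12 = 1.66667% = 0.0166667.
Payoff takes n = ⌈−ln(1 − rB₀/P)/ln(1+r)⌉ = ⌈77.796⌉ = 78 payments; the last is €50.35.
Total paid = 77·€63.11 + €50.35 = €4,909.82.
Total interest = total paid − principal = €4,909.82 − €2,740.00 = €2,169.82.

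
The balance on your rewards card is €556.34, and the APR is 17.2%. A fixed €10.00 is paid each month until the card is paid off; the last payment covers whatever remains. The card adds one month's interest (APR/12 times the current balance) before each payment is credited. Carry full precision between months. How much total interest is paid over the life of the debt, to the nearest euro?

Monthly rate r = 17.2%/12 = 1.43333% = 0.0143333.
Payoff takes n = ⌈−ln(1 − rB₀/P)/ln(1+r)⌉ = ⌈112.189⌉ = 113 payments; the last is €1.90.
Total paid = 112·€10.00 + €1.90 = €1,121.90.
Total interest = total paid − principal = €1,121.90 − €556.34 = €565.56.

€566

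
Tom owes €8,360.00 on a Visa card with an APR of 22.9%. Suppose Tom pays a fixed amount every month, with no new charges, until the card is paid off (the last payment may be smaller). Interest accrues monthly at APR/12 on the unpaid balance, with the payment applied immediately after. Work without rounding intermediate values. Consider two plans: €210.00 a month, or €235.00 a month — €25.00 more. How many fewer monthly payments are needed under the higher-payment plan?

15 fewer payments

Monthly rate r = 22.9%/12 = 1.90833% = 0.0190833.
At €210.00/mo: n = ⌈−ln(1 − rB₀/P)/ln(1+r)⌉ = 76 payments (last €90.42); total interest = total paid − €8,360.00 = €7,480.42.
At €235.00/mo: 61 payments (last €21.65); total interest €5,761.65.
Payments saved = 76 − 61 = 15.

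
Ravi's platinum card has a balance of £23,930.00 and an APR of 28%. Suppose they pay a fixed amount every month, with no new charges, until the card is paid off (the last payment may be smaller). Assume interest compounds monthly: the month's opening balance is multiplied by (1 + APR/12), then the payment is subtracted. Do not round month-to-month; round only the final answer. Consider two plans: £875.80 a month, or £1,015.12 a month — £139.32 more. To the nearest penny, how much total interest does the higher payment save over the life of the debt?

Monthly rate r = 28%/12 = 2.33333% = 0.0233333.
At £875.80/mo: n = ⌈−ln(1 − rB₀/P)/ln(1+r)⌉ = 44 payments (last £875.72); total interest = total paid − £23,930.00 = £14,605.12.
At £1,015.12/mo: 35 payments (last £636.47); total interest £11,220.55.
Interest saved = £14,605.12 − £11,220.55 = £3,384.57.

£3,384.57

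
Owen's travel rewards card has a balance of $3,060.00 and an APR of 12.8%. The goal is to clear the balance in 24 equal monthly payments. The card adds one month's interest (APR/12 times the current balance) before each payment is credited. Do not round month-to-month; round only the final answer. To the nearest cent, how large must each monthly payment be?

Monthly rate r = 12.8%/12 = 1.06667% = 0.0106667.
Level-payment amortization: P = B₀·r / (1 − (1+r)^(−n)) = 3060.00·0.0106667 / (1 − 1.01067^(−24)).
Denominator 1 − (1+r)^(−24) = 0.224807814.
P = 32.64 / 0.224807814 ≈ 145.19.

$145.19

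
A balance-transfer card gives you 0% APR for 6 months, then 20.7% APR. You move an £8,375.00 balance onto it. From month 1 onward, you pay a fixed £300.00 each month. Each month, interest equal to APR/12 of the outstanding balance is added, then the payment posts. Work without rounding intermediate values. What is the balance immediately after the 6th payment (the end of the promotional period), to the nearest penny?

Promo months 1–6 at r₀ = 0%/12 = 0; months 7+ at r₁ = 20.7%/12 = 0.01725.
After month 6 (no interest yet): B = £8,375.00 − 6·£300.00 = £6,575.00.

£6,575.00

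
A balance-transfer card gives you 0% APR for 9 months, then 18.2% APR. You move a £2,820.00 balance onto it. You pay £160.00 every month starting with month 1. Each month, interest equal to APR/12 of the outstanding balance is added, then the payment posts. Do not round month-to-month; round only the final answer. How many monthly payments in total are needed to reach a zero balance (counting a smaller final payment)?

19 payments

Promo months 1–9 at r₀ = 0%/12 = 0; months 10+ at r₁ = 18.2%/12 = 0.0151667.
After month 9 (no interest yet): B = £2,820.00 − 9·£160.00 = £1,380.00.
Then at r₁ with £160.00/mo: n₂ = −ln(1 − r₁·B/P)/ln(1+r₁) ≈ 9.31 → 10 more payments.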